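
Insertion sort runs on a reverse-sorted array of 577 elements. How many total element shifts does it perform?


Sum of shifts = 1 + 2 + 3 + ... + 576
= 577 * 576 / 2
= 332352 / 2
= 166176


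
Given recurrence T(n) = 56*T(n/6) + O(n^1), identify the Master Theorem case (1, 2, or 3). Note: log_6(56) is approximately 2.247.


Master Theorem parameters: a=56, b=6, c=1
log_b(a) = 2.247
Compare b^c with a: 6^1 = 6 < 56, so c < log_b(a).
Comparing c=1 vs log_b(a)=2.247:
1 < 2.247 => Case 1
Result: T(n) = O(n^(log_6 56)) ~ O(n^2.247)
Master Theorem case = 1


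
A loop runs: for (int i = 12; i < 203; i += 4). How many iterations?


Loop starts at i = 12, increments by 4, stops when i >= 203.
Number of iterations = ceil((203 - 12) / 4)
= ceil(191 / 4)
= 48


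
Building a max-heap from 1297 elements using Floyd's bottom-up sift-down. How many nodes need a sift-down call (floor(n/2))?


In a heap of 1297 elements (0-indexed array):
  Last element index: 1296
  Parent of last element: floor((1296 - 1) / 2) = 647
  Internal nodes: indices 0 to 647
  Count = floor(1297/2) = 648


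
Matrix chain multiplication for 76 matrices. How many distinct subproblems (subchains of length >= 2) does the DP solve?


Subproblems are indexed by (i, j) where i < j.
Number of such pairs = n*(n-1)/2
= 76 * 75 / 2
= 2850


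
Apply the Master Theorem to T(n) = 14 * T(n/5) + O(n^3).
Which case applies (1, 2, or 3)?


The Master Theorem: T(n) = a*T(n/b) + O(n^c)
  a = 14, b = 5, c = 3
log_b(a) = log_5(14) ~ 1.64
Compare b^c with a: 5^3 = 125 > 14, so c > log_b(a).
Since c > log_b(a), Case 3 applies.
T(n) = O(n^3)
Master Theorem case = 3


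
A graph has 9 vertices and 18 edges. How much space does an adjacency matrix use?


Adjacency matrix: V x V grid of entries
Space = V^2 = 9^2 = 9 * 9 = 81


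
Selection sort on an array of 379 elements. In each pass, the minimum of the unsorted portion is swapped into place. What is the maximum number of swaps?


Selection sort performs one swap per pass:
  Pass 1: find min in positions 0 to 378, swap with position 0
  Pass 2: find min in positions 1 to 378, swap with position 1
  Pass 3: find min in positions 2 to 378, swap with position 2
  Pass 4: find min in positions 3 to 378, swap with position 3
  Pass 5: find min in positions 4 to 378, swap with position 4
  ... (373 more passes)
Total passes (and swaps) = n - 1 = 379 - 1 = 378


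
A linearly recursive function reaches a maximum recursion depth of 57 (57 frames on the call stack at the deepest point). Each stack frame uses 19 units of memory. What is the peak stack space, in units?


Maximum recursion depth = 57 frames
Memory per frame = 19 units
Total stack space = depth * frame_size
= 57 * 19 = 1083


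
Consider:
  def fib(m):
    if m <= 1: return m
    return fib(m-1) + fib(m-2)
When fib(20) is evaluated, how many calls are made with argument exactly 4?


Let N(m) = number of times fib(m) is called while evaluating fib(20).
N(20) = 1 (the initial call).
N(19) = 1 (only fib(20) calls it).
For 1 <= m <= 18: fib(m) is called by fib(m+1) and fib(m+2), so
  N(m) = N(m+1) + N(m+2).
fib(0) is called only by fib(2), so N(0) = N(2).
Walk down from m=20:
  N(20)=1, N(19)=1, N(18)=2, N(17)=3, N(16)=5, N(15)=8, N(14)=13, N(13)=21, N(12)=34, N(11)=55, N(10)=89, N(9)=144, N(8)=233, N(7)=377, N(6)=610, N(5)=987, N(4)=1597
N(4) = 1597


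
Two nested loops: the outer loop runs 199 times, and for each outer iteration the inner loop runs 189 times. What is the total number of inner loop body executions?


Outer loop: 199 iterations
Inner loop: 189 iterations per outer iteration
Total = 199 * 189 = 37611


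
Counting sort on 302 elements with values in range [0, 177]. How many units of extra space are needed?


Output array size: 302 (to store sorted result)
Count array size: 178 (one slot per possible value, range 0 to 177)
Total extra space = 302 + 178 = 480


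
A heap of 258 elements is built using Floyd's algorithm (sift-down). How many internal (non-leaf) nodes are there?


Leaf nodes occupy roughly half the array.
Sift-down is called for each internal node, starting from the last one.
Internal nodes = floor(n/2) = floor(258/2) = 129


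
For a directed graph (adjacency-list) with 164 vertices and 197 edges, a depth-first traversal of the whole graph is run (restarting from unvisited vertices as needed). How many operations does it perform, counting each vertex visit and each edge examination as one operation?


A full DFS traversal visits each vertex once and examines each edge once.
V = 164
E = 197
Sum = 164 + 197 = 361


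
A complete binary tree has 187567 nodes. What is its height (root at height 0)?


In a complete binary tree, level k holds nodes 2^k .. 2^(k+1)-1 (1-indexed).
Height = floor(log2(n)) = floor(log2(187567)) = 17
Check: 2^17 = 131072 <= 187567 < 262144 = 2^18


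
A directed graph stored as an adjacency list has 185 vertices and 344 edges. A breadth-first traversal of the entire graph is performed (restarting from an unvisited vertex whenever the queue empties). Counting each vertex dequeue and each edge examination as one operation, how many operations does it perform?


A full BFS traversal dequeues each vertex once and examines each edge once.
Vertex visits: 185
Edge visits: 344
V + E = 185 + 344 = 529


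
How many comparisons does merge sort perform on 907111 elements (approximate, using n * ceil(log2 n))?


Recursion depth: ceil(log2(907111)) = 20
Each recursion level merges n = 907111 elements
Total = 907111 * 20 = 18142220


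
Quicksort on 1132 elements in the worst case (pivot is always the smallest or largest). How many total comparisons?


In the worst case, each partition step picks the worst pivot:
  Partition 1: 1131 comparisons (n-1 elements to compare)
  Partition 2: 1130 comparisons
  Partition 3: 1129 comparisons
  Partition 4: 1128 comparisons
  Partition 5: 1127 comparisons
  ...
  Last partition: 0 comparisons
Total = (n-1) + (n-2) + ... + 1 + 0 = n*(n-1)/2
= 1132*1131/2 = 640146


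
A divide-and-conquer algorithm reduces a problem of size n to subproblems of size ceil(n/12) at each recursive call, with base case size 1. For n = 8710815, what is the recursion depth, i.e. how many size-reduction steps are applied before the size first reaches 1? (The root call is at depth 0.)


Each step divides the size by 12 (rounding up); after k steps the size is ceil(n/12^k), which equals 1 exactly when 12^k >= n.
So the depth is the smallest k with 12^k >= 8710815, i.e. ceil(log_12(8710815)).
12^6 = 2985984 < 8710815 <= 35831808 = 12^7
Recursion depth = 7


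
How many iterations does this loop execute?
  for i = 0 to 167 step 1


The loop variable i takes values starting at 0 and increments by 1 each iteration.
Sequence: i = 0, 1, 2, 3, 4, 5, 6, 7, 8, ...
The upper bound 167 is inclusive, so the count is floor((last - first) / step) + 1:
floor((167 - 0) / 1) + 1 = floor(167/1) + 1 = 167 + 1 = 168


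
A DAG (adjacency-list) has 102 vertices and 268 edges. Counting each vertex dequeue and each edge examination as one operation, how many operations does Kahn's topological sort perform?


V = 102 (vertex processing)
E = 268 (edge processing)
V + E = 102 + 268 = 370


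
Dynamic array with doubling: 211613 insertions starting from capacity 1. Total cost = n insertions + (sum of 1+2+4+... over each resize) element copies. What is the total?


n = 211613
Insertion costs: 211613
Resizes copy 1, 2, 4, ... up to the largest power of 2 that is <= n-1 = 211612, i.e. 131072.
Copy costs = 1 + 2 + 4 + 8 + 16 + 32 + 64 + 128 + 256 + 512 + 1024 + 2048 + 4096 + 8192 + 16384 + 32768 + 65536 + 131072 = 262143
Total = 211613 + 262143 = 473756


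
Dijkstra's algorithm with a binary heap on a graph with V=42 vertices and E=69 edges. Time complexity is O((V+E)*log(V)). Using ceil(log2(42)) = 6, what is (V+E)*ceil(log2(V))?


Dijkstra with a binary heap: each vertex is extracted once, each edge may relax once.
Each heap operation costs O(log V).
V + E = 42 + 69 = 111
ceil(log2(42)) = 6 (since 2^5 = 32 < 42 <= 64 = 2^6)
Total heap work = (V+E) * ceil(log2(V)) = 111 * 6 = 666


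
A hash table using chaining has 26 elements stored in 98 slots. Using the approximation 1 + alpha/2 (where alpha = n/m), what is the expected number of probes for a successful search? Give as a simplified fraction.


Load factor alpha = n/m = 26/98
Expected probes = 1 + alpha/2 = 1 + 26/(2*98)
= 1 + 26/196
= 196/196 + 26/196
= 222/196
Simplify: 111/98


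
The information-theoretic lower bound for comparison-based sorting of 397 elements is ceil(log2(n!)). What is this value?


A binary decision tree of height h has at most 2^h leaves and needs at least n! of them, so h >= ceil(log2(n!)).
397! is far too large to multiply out, so use Stirling's series:
  ln(n!) ~ n ln n - n + (1/2) ln(2 pi n) + 1/(12n)  (error below 1/(360 n^3), negligible here)
  ln(397) = 5.9839363
  n ln n = 397 * 5.9839363 = 2375.6227
  (1/2) ln(2 pi * 397) = (1/2) ln(2494.4246) = 3.9109
  1/(12*397) = 0.0002
  ln(397!) ~ 2375.6227 - 397 + 3.9109 + 0.0002 = 1982.5338
Convert to base 2: log2(397!) = 1982.5338 / ln 2 = 1982.5338 / 0.69314718 = 2860.1917
ceil(2860.1917) = 2861


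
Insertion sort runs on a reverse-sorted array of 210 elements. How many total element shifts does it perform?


Sum of shifts = 1 + 2 + 3 + ... + 209
= 210 * 209 / 2
= 43890 / 2
= 21945


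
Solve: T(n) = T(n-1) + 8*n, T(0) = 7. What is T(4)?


Expanding the recurrence:
T(4) = T(3) + 8*4
       = T(2) + 8*3 + 8*4
       ...
       = T(0) + 8*(1 + 2 + ... + 4)
       = 7 + 8 * 4*5/2
       = 7 + 8 * 10
       = 7 + 80 = 87


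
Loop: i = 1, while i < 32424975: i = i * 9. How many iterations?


i multiplies by 9 each step:
i = 1 -> 9 -> 81 -> 729 -> 6561 -> 59049 -> 531441 -> 4782969 -> 43046721 (stop)
Iterations = ceil(log_9(32424975)) = 8


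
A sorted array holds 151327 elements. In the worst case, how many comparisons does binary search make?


Halving sequence: 151327 -> 75663 -> 37831 -> 18915 -> 9457 -> 4728 -> 2364 -> 1182 -> 591 -> 295 -> 147 -> 73 -> 36 -> 18 -> 9 -> 4 -> 2 -> 1
Number of halvings = 17
Max comparisons = 17 + 1 = 18


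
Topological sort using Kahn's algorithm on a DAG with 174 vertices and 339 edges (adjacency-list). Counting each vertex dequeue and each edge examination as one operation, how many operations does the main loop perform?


Kahn's algorithm:
  1. Compute in-degrees: O(V + E)
  2. Process queue: each vertex dequeued once (O(V))
     each edge examined once (O(E))
Total = V + E = 174 + 339 = 513


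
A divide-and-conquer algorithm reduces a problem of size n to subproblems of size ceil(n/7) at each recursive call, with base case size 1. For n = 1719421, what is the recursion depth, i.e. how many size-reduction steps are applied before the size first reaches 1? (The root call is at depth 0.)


Each step divides the size by 7 (rounding up); after k steps the size is ceil(n/7^k), which equals 1 exactly when 7^k >= n.
So the depth is the smallest k with 7^k >= 1719421, i.e. ceil(log_7(1719421)).
7^7 = 823543 < 1719421 <= 5764801 = 7^8
Recursion depth = 8


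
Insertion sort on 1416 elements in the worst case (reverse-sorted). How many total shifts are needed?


In the worst case (reverse-sorted), each element shifts past all previous:
  Element 1: 1 shifts
  Element 2: 2 shifts
  Element 3: 3 shifts
  Element 4: 4 shifts
  Element 5: 5 shifts
  ...
  Element 1415: 1415 shifts
Total = 1 + 2 + ... + 1415
= 1416*(1416-1)/2 = 1001820


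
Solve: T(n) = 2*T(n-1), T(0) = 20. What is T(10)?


Unrolling:
T(10) = 2*T(9) = 2^2*T(8) = ... = 2^10*T(0)
= 2^10 * 20
= 1024 * 20 = 20480


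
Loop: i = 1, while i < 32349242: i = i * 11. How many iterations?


i multiplies by 11 each step:
i = 1 -> 11 -> 121 -> 1331 -> 14641 -> 161051 -> 1771561 -> 19487171 -> 214358881 (stop)
Iterations = ceil(log_11(32349242)) = 8


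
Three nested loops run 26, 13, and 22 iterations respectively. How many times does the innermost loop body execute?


Loop 1 (outermost): 26 iterations
Loop 2 (middle): 13 iterations per outer
Loop 3 (innermost): 22 iterations per middle
Total = 26 * 13 * 22 = 7436


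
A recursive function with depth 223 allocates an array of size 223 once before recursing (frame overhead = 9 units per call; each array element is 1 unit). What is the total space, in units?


Array allocation: 223 units (allocated once)
Stack frames: 223 deep * 9 per frame = 2007 units
Total = 223 + 2007 = 2230


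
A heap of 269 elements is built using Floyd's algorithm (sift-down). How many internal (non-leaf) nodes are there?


Leaf nodes occupy roughly half the array.
Sift-down is called for each internal node, starting from the last one.
Internal nodes = floor(n/2) = floor(269/2) = 134


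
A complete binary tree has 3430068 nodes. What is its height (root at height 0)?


In a complete binary tree, level k holds nodes 2^k .. 2^(k+1)-1 (1-indexed).
Height = floor(log2(n)) = floor(log2(3430068)) = 21
Check: 2^21 = 2097152 <= 3430068 < 4194304 = 2^22


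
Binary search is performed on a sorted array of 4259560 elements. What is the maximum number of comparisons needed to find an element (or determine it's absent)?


Binary search halves the search space each comparison:
  Step 1: search space = 4259560 -> 2129780
  Step 2: search space = 2129780 -> 1064890
  Step 3: search space = 1064890 -> 532445
  Step 4: search space = 532445 -> 266222
  Step 5: search space = 266222 -> 133111
  Step 6: search space = 133111 -> 66555
  Step 7: search space = 66555 -> 33277
  Step 8: search space = 33277 -> 16638
  Step 9: search space = 16638 -> 8319
  Step 10: search space = 8319 -> 4159
  Step 11: search space = 4159 -> 2079
  Step 12: search space = 2079 -> 1039
  Step 13: search space = 1039 -> 519
  Step 14: search space = 519 -> 259
  Step 15: search space = 259 -> 129
  Step 16: search space = 129 -> 64
  Step 17: search space = 64 -> 32
  Step 18: search space = 32 -> 16
  Step 19: search space = 16 -> 8
  Step 20: search space = 8 -> 4
  Step 21: search space = 4 -> 2
  Step 22: search space = 2 -> 1
  Step 23: search space = 1 (final check)
Maximum comparisons = floor(log2(4259560)) + 1 = 22 + 1 = 23


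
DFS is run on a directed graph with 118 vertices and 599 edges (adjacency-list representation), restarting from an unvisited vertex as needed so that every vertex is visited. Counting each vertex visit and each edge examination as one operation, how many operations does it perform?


A full DFS traversal processes each vertex exactly once (push/pop on stack).
Each directed edge is examined once.
V = 118, E = 599
V + E = 717


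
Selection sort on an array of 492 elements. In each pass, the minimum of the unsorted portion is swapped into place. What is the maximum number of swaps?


Selection sort performs one swap per pass:
  Pass 1: find min in positions 0 to 491, swap with position 0
  Pass 2: find min in positions 1 to 491, swap with position 1
  Pass 3: find min in positions 2 to 491, swap with position 2
  Pass 4: find min in positions 3 to 491, swap with position 3
  Pass 5: find min in positions 4 to 491, swap with position 4
  ... (486 more passes)
Total passes (and swaps) = n - 1 = 492 - 1 = 491


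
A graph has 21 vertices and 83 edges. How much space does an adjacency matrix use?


Adjacency matrix: V x V grid of entries
Space = V^2 = 21^2 = 21 * 21 = 441


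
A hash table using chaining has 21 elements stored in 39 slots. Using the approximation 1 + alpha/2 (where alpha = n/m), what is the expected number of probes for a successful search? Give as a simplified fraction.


Load factor alpha = n/m = 21/39
Expected probes = 1 + alpha/2 = 1 + 21/(2*39)
= 1 + 21/78
= 78/78 + 21/78
= 99/78
Simplify: 33/26


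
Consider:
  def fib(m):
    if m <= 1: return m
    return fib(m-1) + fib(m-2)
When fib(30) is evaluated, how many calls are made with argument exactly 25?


Let N(m) = number of times fib(m) is called while evaluating fib(30).
N(30) = 1 (the initial call).
N(29) = 1 (only fib(30) calls it).
For 1 <= m <= 28: fib(m) is called by fib(m+1) and fib(m+2), so
  N(m) = N(m+1) + N(m+2).
fib(0) is called only by fib(2), so N(0) = N(2).
Walk down from m=30:
  N(30)=1, N(29)=1, N(28)=2, N(27)=3, N(26)=5, N(25)=8
N(25) = 8


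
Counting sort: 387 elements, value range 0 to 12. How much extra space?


n = 387 (output array)
k = 13 (count array for 13 distinct values)
Extra space = 387 + 13 = 400


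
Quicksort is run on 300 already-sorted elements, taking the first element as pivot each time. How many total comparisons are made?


Sum of comparisons per partition:
299 + 298 + ... + 1 + 0
= 300 * (300 - 1) / 2
= 300 * 299 / 2
= 44850


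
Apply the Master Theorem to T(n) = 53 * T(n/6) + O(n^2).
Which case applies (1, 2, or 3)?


The Master Theorem: T(n) = a*T(n/b) + O(n^c)
  a = 53, b = 6, c = 2
log_b(a) = log_6(53) ~ 2.216
Compare b^c with a: 6^2 = 36 < 53, so c < log_b(a).
Since c < log_b(a), Case 1 applies.
T(n) = O(n^(log_6 53)) ~ O(n^2.216)
Master Theorem case = 1


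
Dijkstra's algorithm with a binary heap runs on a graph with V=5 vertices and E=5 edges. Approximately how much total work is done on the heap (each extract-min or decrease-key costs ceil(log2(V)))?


Dijkstra with a binary heap: each vertex is extracted once, each edge may relax once.
Each heap operation costs O(log V).
V + E = 5 + 5 = 10
ceil(log2(5)) = 3 (since 2^2 = 4 < 5 <= 8 = 2^3)
Total heap work = (V+E) * ceil(log2(V)) = 10 * 3 = 30


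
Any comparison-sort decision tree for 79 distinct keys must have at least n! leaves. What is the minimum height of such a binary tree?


A binary decision tree of height h has at most 2^h leaves and needs at least n! of them, so h >= ceil(log2(n!)).
79! is far too large to multiply out, so use Stirling's series:
  ln(n!) ~ n ln n - n + (1/2) ln(2 pi n) + 1/(12n)  (error below 1/(360 n^3), negligible here)
  ln(79) = 4.3694479
  n ln n = 79 * 4.3694479 = 345.1864
  (1/2) ln(2 pi * 79) = (1/2) ln(496.3716) = 3.1037
  1/(12*79) = 0.0011
  ln(79!) ~ 345.1864 - 79 + 3.1037 + 0.0011 = 269.2912
Convert to base 2: log2(79!) = 269.2912 / ln 2 = 269.2912 / 0.69314718 = 388.5051
ceil(388.5051) = 389


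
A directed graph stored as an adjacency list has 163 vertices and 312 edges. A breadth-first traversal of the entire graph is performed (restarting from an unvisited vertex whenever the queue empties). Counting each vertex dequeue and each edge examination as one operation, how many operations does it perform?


A full BFS traversal dequeues each vertex once and examines each edge once.
Vertex visits: 163
Edge visits: 312
V + E = 163 + 312 = 475


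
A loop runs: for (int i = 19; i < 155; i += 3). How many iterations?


Loop starts at i = 19, increments by 3, stops when i >= 155.
Number of iterations = ceil((155 - 19) / 3)
= ceil(136 / 3)
= 46


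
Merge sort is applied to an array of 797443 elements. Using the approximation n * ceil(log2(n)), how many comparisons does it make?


Merge sort divides the array into halves recursively.
Number of levels = ceil(log2(797443)) = 20
At each level, approximately n = 797443 comparisons are needed for merging.
Total comparisons ~ n * ceil(log2(n)) = 797443 * 20 = 15948860


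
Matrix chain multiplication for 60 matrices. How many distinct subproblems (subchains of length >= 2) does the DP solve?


Subproblems are indexed by (i, j) where i < j.
Number of such pairs = n*(n-1)/2
= 60 * 59 / 2
= 1770


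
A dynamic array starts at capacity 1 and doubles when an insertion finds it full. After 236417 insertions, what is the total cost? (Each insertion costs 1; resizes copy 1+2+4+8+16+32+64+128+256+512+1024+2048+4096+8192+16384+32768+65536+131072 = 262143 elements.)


Insertion cost: 236417 (one per element)
Resizes occur just before inserting elements 2, 3, 5, 9, ...
Elements copied at each resize: 1 + 2 + 4 + 8 + 16 + 32 + 64 + 128 + 256 + 512 + 1024 + 2048 + 4096 + 8192 + 16384 + 32768 + 65536 + 131072
Sum of copies = 262143 (geometric series: 2^k - 1)
Total = 236417 + 262143 = 498560


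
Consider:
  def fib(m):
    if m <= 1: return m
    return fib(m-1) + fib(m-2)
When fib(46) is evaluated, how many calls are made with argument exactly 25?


Let N(m) = number of times fib(m) is called while evaluating fib(46).
N(46) = 1 (the initial call).
N(45) = 1 (only fib(46) calls it).
For 1 <= m <= 44: fib(m) is called by fib(m+1) and fib(m+2), so
  N(m) = N(m+1) + N(m+2).
fib(0) is called only by fib(2), so N(0) = N(2).
Walk down from m=46:
  N(46)=1, N(45)=1, N(44)=2, N(43)=3, N(42)=5, N(41)=8, N(40)=13, N(39)=21, N(38)=34, N(37)=55, N(36)=89, N(35)=144, N(34)=233, N(33)=377, N(32)=610, N(31)=987, N(30)=1597, N(29)=2584, N(28)=4181, N(27)=6765, N(26)=10946, N(25)=17711
N(25) = 17711


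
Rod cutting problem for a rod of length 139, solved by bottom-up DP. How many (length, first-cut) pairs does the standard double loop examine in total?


For each subproblem length i = 1..139, the inner loop considers i possible first cuts.
Total = 1 + 2 + ... + 139
= 139*(139+1)/2
= 139*140/2 = 9730


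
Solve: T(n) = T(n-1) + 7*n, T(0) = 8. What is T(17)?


Expanding the recurrence:
T(17) = T(16) + 7*17
       = T(15) + 7*16 + 7*17
       ...
       = T(0) + 7*(1 + 2 + ... + 17)
       = 8 + 7 * 17*18/2
       = 8 + 7 * 153
       = 8 + 1071 = 1079


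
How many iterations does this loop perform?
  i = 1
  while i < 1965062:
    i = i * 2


The loop variable doubles each iteration:
i = 1 -> 2 -> 4 -> 8 -> 16 -> 32 -> 64 -> 128 -> 256 -> 512 -> 1024 -> 2048 -> 4096 -> 8192 -> 16384 -> 32768 -> 65536 -> 131072 -> 262144 -> 524288 -> 1048576 -> 2097152 (stop, 2097152 >= 1965062)
Number of doublings = ceil(log2(1965062)) = 21


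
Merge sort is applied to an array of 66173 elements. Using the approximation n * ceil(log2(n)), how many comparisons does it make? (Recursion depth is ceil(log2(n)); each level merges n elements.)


Merge sort divides the array into halves recursively.
Number of levels = ceil(log2(66173)) = 17
At each level, approximately n = 66173 comparisons are needed for merging.
Total comparisons ~ n * ceil(log2(n)) = 66173 * 17 = 1124941


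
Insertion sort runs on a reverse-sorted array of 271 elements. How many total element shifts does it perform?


Sum of shifts = 1 + 2 + 3 + ... + 270
= 271 * 270 / 2
= 73170 / 2
= 36585


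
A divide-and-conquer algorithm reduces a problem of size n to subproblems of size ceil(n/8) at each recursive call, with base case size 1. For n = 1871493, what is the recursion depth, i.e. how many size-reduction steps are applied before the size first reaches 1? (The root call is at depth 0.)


Each step divides the size by 8 (rounding up); after k steps the size is ceil(n/8^k), which equals 1 exactly when 8^k >= n.
So the depth is the smallest k with 8^k >= 1871493, i.e. ceil(log_8(1871493)).
8^6 = 262144 < 1871493 <= 2097152 = 8^7
Recursion depth = 7


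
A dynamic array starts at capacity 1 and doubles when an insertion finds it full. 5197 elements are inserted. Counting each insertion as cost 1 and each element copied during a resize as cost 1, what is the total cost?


n = 5197
Insertion costs: 5197
Resizes copy 1, 2, 4, ... up to the largest power of 2 that is <= n-1 = 5196, i.e. 4096.
Copy costs = 1 + 2 + 4 + 8 + 16 + 32 + 64 + 128 + 256 + 512 + 1024 + 2048 + 4096 = 8191
Total = 5197 + 8191 = 13388


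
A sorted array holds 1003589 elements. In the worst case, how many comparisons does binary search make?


Halving sequence: 1003589 -> 501794 -> 250897 -> 125448 -> 62724 -> 31362 -> 15681 -> 7840 -> 3920 -> 1960 -> 980 -> 490 -> 245 -> 122 -> 61 -> 30 -> 15 -> 7 -> 3 -> 1
Number of halvings = 19
Max comparisons = 19 + 1 = 20


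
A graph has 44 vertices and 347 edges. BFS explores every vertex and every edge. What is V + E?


A full BFS traversal dequeues each vertex once and examines each edge once.
Vertex visits: 44
Edge visits: 347
V + E = 44 + 347 = 391


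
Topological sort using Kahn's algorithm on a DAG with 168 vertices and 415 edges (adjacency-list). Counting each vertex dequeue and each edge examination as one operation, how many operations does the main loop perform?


Kahn's algorithm:
  1. Compute in-degrees: O(V + E)
  2. Process queue: each vertex dequeued once (O(V))
     each edge examined once (O(E))
Total = V + E = 168 + 415 = 583


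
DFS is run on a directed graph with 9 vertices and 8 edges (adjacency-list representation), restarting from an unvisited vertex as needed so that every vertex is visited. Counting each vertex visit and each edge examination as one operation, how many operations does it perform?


A full DFS traversal processes each vertex exactly once (push/pop on stack).
Each directed edge is examined once.
V = 9, E = 8
V + E = 17


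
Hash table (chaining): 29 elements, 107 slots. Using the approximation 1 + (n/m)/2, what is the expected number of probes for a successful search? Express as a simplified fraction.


Computing expected probes:
alpha = 29/107
= 1 + alpha/2
= 1 + 29/(2*107)
= (2*107 + 29) / (2*107)
= 243/214


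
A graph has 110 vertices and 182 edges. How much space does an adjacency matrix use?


Adjacency matrix: V x V grid of entries
Space = V^2 = 110^2 = 110 * 110 = 12100


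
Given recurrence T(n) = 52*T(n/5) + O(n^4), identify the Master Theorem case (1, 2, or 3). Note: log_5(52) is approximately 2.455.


Master Theorem parameters: a=52, b=5, c=4
log_b(a) = 2.455
Compare b^c with a: 5^4 = 625 > 52, so c > log_b(a).
Comparing c=4 vs log_b(a)=2.455:
4 > 2.455 => Case 3
Result: T(n) = O(n^4)
Master Theorem case = 3


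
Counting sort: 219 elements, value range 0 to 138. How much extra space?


n = 219 (output array)
k = 139 (count array for 139 distinct values)
Extra space = 219 + 139 = 358


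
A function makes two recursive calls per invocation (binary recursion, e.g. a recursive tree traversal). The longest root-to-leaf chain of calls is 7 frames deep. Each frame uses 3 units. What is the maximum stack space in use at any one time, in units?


Binary recursion: the two calls run one after the other, so only one root-to-leaf chain of frames is on the stack at a time.
Maximum depth (longest chain) = 7 frames
Each frame = 3 units
Max stack space = 7 * 3 = 21


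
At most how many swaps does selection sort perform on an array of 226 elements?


Each of the 225 passes places one element in its final position.
Pass 1: swap minimum into position 0
Pass 2: swap minimum of remaining into position 1
...
Pass 225: last two elements, one swap
Maximum swaps = 226 - 1 = 225


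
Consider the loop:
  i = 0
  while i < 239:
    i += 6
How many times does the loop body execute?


Starting at i = 0, each iteration adds 6.
Iterations until i >= 239:
  Iteration 1: i = 0 -> i = 6
  Iteration 2: i = 6 -> i = 12
  Iteration 3: i = 12 -> i = 18
  Iteration 4: i = 18 -> i = 24
  Iteration 5: i = 24 -> i = 30
  Iteration 6: i = 30 -> i = 36
  Iteration 7: i = 36 -> i = 42
  Iteration 8: i = 42 -> i = 48
  ... continuing ...
Total iterations = ceil(239/6) = 40


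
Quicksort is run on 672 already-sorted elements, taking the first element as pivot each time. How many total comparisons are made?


Sum of comparisons per partition:
671 + 670 + ... + 1 + 0
= 672 * (672 - 1) / 2
= 672 * 671 / 2
= 225456


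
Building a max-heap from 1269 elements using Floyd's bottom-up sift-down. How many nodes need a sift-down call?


In a heap of 1269 elements (0-indexed array):
  Last element index: 1268
  Parent of last element: floor((1268 - 1) / 2) = 633
  Internal nodes: indices 0 to 633
  Count = floor(1269/2) = 634


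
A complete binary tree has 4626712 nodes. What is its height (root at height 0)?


In a complete binary tree, level k holds nodes 2^k .. 2^(k+1)-1 (1-indexed).
Height = floor(log2(n)) = floor(log2(4626712)) = 22
Check: 2^22 = 4194304 <= 4626712 < 8388608 = 2^23


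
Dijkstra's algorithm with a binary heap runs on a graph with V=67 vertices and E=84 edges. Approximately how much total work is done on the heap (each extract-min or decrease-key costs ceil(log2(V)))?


Dijkstra with a binary heap: each vertex is extracted once, each edge may relax once.
Each heap operation costs O(log V).
V + E = 67 + 84 = 151
ceil(log2(67)) = 7 (since 2^6 = 64 < 67 <= 128 = 2^7)
Total heap work = (V+E) * ceil(log2(V)) = 151 * 7 = 1057


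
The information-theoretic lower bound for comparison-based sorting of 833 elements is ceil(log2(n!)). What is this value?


A binary decision tree of height h has at most 2^h leaves and needs at least n! of them, so h >= ceil(log2(n!)).
833! is far too large to multiply out, so use Stirling's series:
  ln(n!) ~ n ln n - n + (1/2) ln(2 pi n) + 1/(12n)  (error below 1/(360 n^3), negligible here)
  ln(833) = 6.7250336
  n ln n = 833 * 6.7250336 = 5601.9530
  (1/2) ln(2 pi * 833) = (1/2) ln(5233.8934) = 4.2815
  1/(12*833) = 0.0001
  ln(833!) ~ 5601.9530 - 833 + 4.2815 + 0.0001 = 4773.2346
Convert to base 2: log2(833!) = 4773.2346 / ln 2 = 4773.2346 / 0.69314718 = 6886.3219
ceil(6886.3219) = 6887


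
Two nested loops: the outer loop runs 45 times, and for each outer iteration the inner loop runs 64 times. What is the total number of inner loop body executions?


Outer loop: 45 iterations
Inner loop: 64 iterations per outer iteration
Total = 45 * 64 = 2880


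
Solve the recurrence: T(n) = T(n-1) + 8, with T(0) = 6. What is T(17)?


Unrolling the recurrence:
T(17) = T(16) + 8
       = T(15) + 8 + 8
       = T(14) + 8*3
       ...
       = T(0) + 8*17
       = 6 + 136 = 142


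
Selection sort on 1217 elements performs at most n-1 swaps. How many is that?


Each of the 1216 passes places one element in its final position.
Pass 1: swap minimum into position 0
Pass 2: swap minimum of remaining into position 1
...
Pass 1216: last two elements, one swap
Maximum swaps = 1217 - 1 = 1216


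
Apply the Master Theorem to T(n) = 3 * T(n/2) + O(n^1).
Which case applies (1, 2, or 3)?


The Master Theorem: T(n) = a*T(n/b) + O(n^c)
  a = 3, b = 2, c = 1
log_b(a) = log_2(3) ~ 1.585
Compare b^c with a: 2^1 = 2 < 3, so c < log_b(a).
Since c < log_b(a), Case 1 applies.
T(n) = O(n^(log_2 3)) ~ O(n^1.585)
Master Theorem case = 1


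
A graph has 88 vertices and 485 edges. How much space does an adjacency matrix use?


Adjacency matrix: V x V grid of entries
Space = V^2 = 88^2 = 88 * 88 = 7744


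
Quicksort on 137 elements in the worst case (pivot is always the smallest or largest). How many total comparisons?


In the worst case, each partition step picks the worst pivot:
  Partition 1: 136 comparisons (n-1 elements to compare)
  Partition 2: 135 comparisons
  Partition 3: 134 comparisons
  Partition 4: 133 comparisons
  Partition 5: 132 comparisons
  ...
  Last partition: 0 comparisons
Total = (n-1) + (n-2) + ... + 1 + 0 = n*(n-1)/2
= 137*136/2 = 9316


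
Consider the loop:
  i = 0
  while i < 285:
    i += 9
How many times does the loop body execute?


Starting at i = 0, each iteration adds 9.
Iterations until i >= 285:
  Iteration 1: i = 0 -> i = 9
  Iteration 2: i = 9 -> i = 18
  Iteration 3: i = 18 -> i = 27
  Iteration 4: i = 27 -> i = 36
  Iteration 5: i = 36 -> i = 45
  Iteration 6: i = 45 -> i = 54
  Iteration 7: i = 54 -> i = 63
  Iteration 8: i = 63 -> i = 72
  ... continuing ...
Total iterations = ceil(285/9) = 32


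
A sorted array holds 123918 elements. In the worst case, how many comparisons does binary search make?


Halving sequence: 123918 -> 61959 -> 30979 -> 15489 -> 7744 -> 3872 -> 1936 -> 968 -> 484 -> 242 -> 121 -> 60 -> 30 -> 15 -> 7 -> 3 -> 1
Number of halvings = 16
Max comparisons = 16 + 1 = 17


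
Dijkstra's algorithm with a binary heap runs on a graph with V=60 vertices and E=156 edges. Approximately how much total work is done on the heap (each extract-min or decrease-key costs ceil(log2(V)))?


Dijkstra with a binary heap: each vertex is extracted once, each edge may relax once.
Each heap operation costs O(log V).
V + E = 60 + 156 = 216
ceil(log2(60)) = 6 (since 2^5 = 32 < 60 <= 64 = 2^6)
Total heap work = (V+E) * ceil(log2(V)) = 216 * 6 = 1296


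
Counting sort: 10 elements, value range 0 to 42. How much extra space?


n = 10 (output array)
k = 43 (count array for 43 distinct values)
Extra space = 10 + 43 = 53


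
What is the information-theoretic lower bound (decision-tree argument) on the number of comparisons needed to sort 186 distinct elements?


A binary decision tree of height h has at most 2^h leaves and needs at least n! of them, so h >= ceil(log2(n!)).
186! is far too large to multiply out, so use Stirling's series:
  ln(n!) ~ n ln n - n + (1/2) ln(2 pi n) + 1/(12n)  (error below 1/(360 n^3), negligible here)
  ln(186) = 5.2257467
  n ln n = 186 * 5.2257467 = 971.9889
  (1/2) ln(2 pi * 186) = (1/2) ln(1168.6725) = 3.5318
  1/(12*186) = 0.0004
  ln(186!) ~ 971.9889 - 186 + 3.5318 + 0.0004 = 789.5211
Convert to base 2: log2(186!) = 789.5211 / ln 2 = 789.5211 / 0.69314718 = 1139.0382
ceil(1139.0382) = 1140


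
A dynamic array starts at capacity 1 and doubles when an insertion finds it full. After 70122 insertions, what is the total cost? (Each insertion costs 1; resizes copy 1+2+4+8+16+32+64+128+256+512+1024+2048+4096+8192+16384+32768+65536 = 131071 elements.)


Insertion cost: 70122 (one per element)
Resizes occur just before inserting elements 2, 3, 5, 9, ...
Elements copied at each resize: 1 + 2 + 4 + 8 + 16 + 32 + 64 + 128 + 256 + 512 + 1024 + 2048 + 4096 + 8192 + 16384 + 32768 + 65536
Sum of copies = 131071 (geometric series: 2^k - 1)
Total = 70122 + 131071 = 201193


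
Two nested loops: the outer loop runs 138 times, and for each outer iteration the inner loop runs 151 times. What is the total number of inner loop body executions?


Outer loop: 138 iterations
Inner loop: 151 iterations per outer iteration
Total = 138 * 151 = 20838


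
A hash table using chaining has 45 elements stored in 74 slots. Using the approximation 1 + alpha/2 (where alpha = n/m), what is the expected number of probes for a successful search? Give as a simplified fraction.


Load factor alpha = n/m = 45/74
Expected probes = 1 + alpha/2 = 1 + 45/(2*74)
= 1 + 45/148
= 148/148 + 45/148
= 193/148


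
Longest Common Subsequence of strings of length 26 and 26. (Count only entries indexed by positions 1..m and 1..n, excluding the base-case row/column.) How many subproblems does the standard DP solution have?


DP table indexed by positions in both strings.
First string: 26 positions
Second string: 26 positions
Total = 26 * 26 = 676


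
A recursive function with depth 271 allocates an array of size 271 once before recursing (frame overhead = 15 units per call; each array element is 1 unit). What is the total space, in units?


Array allocation: 271 units (allocated once)
Stack frames: 271 deep * 15 per frame = 4065 units
Total = 271 + 4065 = 4336


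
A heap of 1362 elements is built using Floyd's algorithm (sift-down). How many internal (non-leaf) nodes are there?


Leaf nodes occupy roughly half the array.
Sift-down is called for each internal node, starting from the last one.
Internal nodes = floor(n/2) = floor(1362/2) = 681


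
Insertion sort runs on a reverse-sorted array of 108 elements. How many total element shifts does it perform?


Sum of shifts = 1 + 2 + 3 + ... + 107
= 108 * 107 / 2
= 11556 / 2
= 5778


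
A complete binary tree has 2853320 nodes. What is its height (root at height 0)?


In a complete binary tree, level k holds nodes 2^k .. 2^(k+1)-1 (1-indexed).
Height = floor(log2(n)) = floor(log2(2853320)) = 21
Check: 2^21 = 2097152 <= 2853320 < 4194304 = 2^22


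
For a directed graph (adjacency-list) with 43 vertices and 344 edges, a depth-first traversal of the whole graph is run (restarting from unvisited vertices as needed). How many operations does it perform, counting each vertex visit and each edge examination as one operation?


A full DFS traversal visits each vertex once and examines each edge once.
V = 43
E = 344
Sum = 43 + 344 = 387


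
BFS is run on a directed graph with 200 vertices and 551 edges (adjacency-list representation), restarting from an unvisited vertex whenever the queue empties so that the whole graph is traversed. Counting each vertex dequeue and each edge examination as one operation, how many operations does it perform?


A full BFS traversal dequeues each vertex exactly once and examines each directed edge exactly once.
V = 200 (vertex processing cost)
E = 551 (edge examination cost)
Total operations proportional to V + E = 200 + 551 = 751


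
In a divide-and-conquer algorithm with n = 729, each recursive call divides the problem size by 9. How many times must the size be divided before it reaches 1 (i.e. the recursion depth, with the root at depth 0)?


Number of divisions = log_9(729)
Sizes: 729 -> 81 -> 9 -> 1 (3 divisions)
Recursion depth = 3


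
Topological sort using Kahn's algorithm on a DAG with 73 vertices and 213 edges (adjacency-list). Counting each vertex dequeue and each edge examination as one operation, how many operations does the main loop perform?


Kahn's algorithm:
  1. Compute in-degrees: O(V + E)
  2. Process queue: each vertex dequeued once (O(V))
     each edge examined once (O(E))
Total = V + E = 73 + 213 = 286


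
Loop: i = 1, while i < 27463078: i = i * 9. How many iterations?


i multiplies by 9 each step:
i = 1 -> 9 -> 81 -> 729 -> 6561 -> 59049 -> 531441 -> 4782969 -> 43046721 (stop)
Iterations = ceil(log_9(27463078)) = 8


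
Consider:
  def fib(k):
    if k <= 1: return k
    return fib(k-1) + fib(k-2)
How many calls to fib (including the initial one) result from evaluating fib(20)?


Let C(m) = total calls to evaluate fib(m). Then C(0)=C(1)=1, and
C(m) = 1 + C(m-1) + C(m-2) for m >= 2.
Build the table (each entry = 1 + previous two):
  C(0) = 1
  C(1) = 1
  C(2) = 1 + 1 + 1 = 3
  C(3) = 1 + 3 + 1 = 5
  C(4) = 1 + 5 + 3 = 9
  C(5) = 1 + 9 + 5 = 15
  C(6) = 1 + 15 + 9 = 25
  C(7) = 1 + 25 + 15 = 41
  C(8) = 1 + 41 + 25 = 67
  C(9) = 1 + 67 + 41 = 109
  C(10) = 1 + 109 + 67 = 177
  C(11) = 1 + 177 + 109 = 287
  C(12) = 1 + 287 + 177 = 465
  C(13) = 1 + 465 + 287 = 753
  C(14) = 1 + 753 + 465 = 1219
  C(15) = 1 + 1219 + 753 = 1973
  C(16) = 1 + 1973 + 1219 = 3193
  C(17) = 1 + 3193 + 1973 = 5167
  C(18) = 1 + 5167 + 3193 = 8361
  C(19) = 1 + 8361 + 5167 = 13529
  C(20) = 1 + 13529 + 8361 = 21891
Total calls for fib(20) = 21891


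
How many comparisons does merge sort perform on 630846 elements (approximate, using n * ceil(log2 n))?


Recursion depth: ceil(log2(630846)) = 20
Each recursion level merges n = 630846 elements
Total = 630846 * 20 = 12616920


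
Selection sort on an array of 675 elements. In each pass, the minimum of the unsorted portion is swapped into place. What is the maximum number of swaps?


Selection sort performs one swap per pass:
  Pass 1: find min in positions 0 to 674, swap with position 0
  Pass 2: find min in positions 1 to 674, swap with position 1
  Pass 3: find min in positions 2 to 674, swap with position 2
  Pass 4: find min in positions 3 to 674, swap with position 3
  Pass 5: find min in positions 4 to 674, swap with position 4
  ... (669 more passes)
Total passes (and swaps) = n - 1 = 675 - 1 = 674


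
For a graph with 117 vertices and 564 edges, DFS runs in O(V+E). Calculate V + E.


A full DFS traversal visits each vertex once and examines each edge once.
V = 117
E = 564
Sum = 117 + 564 = 681


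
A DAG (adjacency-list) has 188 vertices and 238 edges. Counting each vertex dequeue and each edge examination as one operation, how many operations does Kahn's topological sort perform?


V = 188 (vertex processing)
E = 238 (edge processing)
V + E = 188 + 238 = 426


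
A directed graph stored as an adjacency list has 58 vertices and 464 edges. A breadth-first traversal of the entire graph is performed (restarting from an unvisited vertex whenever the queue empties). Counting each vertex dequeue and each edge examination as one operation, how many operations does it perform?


A full BFS traversal dequeues each vertex once and examines each edge once.
Vertex visits: 58
Edge visits: 464
V + E = 58 + 464 = 522
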